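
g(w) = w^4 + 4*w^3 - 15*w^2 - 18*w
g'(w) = 4*w^3 + 12*w^2 - 30*w - 18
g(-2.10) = -45.95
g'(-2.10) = 60.88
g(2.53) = -35.80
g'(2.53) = 47.69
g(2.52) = -36.28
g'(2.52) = 46.62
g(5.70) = 1206.42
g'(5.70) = 941.65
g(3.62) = 99.75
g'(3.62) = 220.40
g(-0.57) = 4.75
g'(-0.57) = 2.26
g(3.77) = 135.28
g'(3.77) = 253.79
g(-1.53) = -16.42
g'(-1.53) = 41.66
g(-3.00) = -108.00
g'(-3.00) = 72.00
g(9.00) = 8100.00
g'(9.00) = 3600.00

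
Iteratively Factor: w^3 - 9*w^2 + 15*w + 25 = (w + 1)*(w^2 - 10*w + 25) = (w - 5)*(w + 1)*(w - 5)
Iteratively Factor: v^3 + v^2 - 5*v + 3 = (v - 1)*(v^2 + 2*v - 3) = (v - 1)*(v + 3)*(v - 1)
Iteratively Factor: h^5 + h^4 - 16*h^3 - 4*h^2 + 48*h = (h + 4)*(h^4 - 3*h^3 - 4*h^2 + 12*h) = h*(h + 4)*(h^3 - 3*h^2 - 4*h + 12) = h*(h + 2)*(h + 4)*(h^2 - 5*h + 6) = h*(h - 3)*(h + 2)*(h + 4)*(h - 2)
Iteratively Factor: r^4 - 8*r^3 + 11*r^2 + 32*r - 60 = (r - 5)*(r^3 - 3*r^2 - 4*r + 12) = (r - 5)*(r - 3)*(r^2 - 4) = (r - 5)*(r - 3)*(r - 2)*(r + 2)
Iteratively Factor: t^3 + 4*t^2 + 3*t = (t + 3)*(t^2 + t) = (t + 1)*(t + 3)*(t)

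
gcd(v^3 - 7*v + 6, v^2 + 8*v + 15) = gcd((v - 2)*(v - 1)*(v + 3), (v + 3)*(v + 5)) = v + 3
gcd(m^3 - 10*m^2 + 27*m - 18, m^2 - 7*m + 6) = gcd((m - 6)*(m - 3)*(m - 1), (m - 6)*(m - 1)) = m^2 - 7*m + 6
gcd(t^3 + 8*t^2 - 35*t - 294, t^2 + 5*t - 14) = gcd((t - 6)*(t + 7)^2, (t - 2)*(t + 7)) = t + 7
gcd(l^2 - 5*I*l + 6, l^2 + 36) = l - 6*I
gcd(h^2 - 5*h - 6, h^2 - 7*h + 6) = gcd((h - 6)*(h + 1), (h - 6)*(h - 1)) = h - 6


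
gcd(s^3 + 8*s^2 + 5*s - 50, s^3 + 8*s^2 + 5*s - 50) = s^3 + 8*s^2 + 5*s - 50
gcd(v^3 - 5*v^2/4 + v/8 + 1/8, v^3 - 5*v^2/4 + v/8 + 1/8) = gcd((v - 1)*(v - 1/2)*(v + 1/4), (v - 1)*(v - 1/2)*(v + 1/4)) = v^3 - 5*v^2/4 + v/8 + 1/8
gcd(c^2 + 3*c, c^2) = c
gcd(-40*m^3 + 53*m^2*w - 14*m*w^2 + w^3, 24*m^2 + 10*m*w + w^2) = 1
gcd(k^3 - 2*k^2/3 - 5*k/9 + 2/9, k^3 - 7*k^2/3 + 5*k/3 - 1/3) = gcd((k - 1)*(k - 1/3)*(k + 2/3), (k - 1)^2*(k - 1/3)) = k^2 - 4*k/3 + 1/3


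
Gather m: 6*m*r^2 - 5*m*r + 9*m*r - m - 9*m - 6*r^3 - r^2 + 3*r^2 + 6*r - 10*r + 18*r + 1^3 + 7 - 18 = m*(6*r^2 + 4*r - 10) - 6*r^3 + 2*r^2 + 14*r - 10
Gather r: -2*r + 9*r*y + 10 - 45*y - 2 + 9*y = r*(9*y - 2) - 36*y + 8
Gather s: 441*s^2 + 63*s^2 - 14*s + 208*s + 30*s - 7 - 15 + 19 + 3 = 504*s^2 + 224*s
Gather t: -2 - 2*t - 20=-2*t - 22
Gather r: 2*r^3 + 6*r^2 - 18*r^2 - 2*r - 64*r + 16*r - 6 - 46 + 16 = 2*r^3 - 12*r^2 - 50*r - 36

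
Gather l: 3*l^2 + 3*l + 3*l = 3*l^2 + 6*l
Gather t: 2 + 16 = 18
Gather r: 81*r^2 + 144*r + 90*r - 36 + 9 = 81*r^2 + 234*r - 27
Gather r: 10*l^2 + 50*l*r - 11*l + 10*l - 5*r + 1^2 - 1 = 10*l^2 - l + r*(50*l - 5)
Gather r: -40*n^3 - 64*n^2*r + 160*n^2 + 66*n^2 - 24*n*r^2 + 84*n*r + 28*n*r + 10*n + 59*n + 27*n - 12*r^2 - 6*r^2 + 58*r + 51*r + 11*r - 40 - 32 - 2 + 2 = -40*n^3 + 226*n^2 + 96*n + r^2*(-24*n - 18) + r*(-64*n^2 + 112*n + 120) - 72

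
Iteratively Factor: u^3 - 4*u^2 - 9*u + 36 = (u + 3)*(u^2 - 7*u + 12) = (u - 3)*(u + 3)*(u - 4)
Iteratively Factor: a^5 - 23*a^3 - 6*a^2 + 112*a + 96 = (a - 3)*(a^4 + 3*a^3 - 14*a^2 - 48*a - 32) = (a - 3)*(a + 2)*(a^3 + a^2 - 16*a - 16) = (a - 4)*(a - 3)*(a + 2)*(a^2 + 5*a + 4) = (a - 4)*(a - 3)*(a + 2)*(a + 4)*(a + 1)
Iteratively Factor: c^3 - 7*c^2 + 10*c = (c)*(c^2 - 7*c + 10) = c*(c - 5)*(c - 2)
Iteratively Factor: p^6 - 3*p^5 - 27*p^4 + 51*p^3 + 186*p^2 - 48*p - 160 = (p + 2)*(p^5 - 5*p^4 - 17*p^3 + 85*p^2 + 16*p - 80) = (p - 4)*(p + 2)*(p^4 - p^3 - 21*p^2 + p + 20) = (p - 4)*(p + 1)*(p + 2)*(p^3 - 2*p^2 - 19*p + 20) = (p - 5)*(p - 4)*(p + 1)*(p + 2)*(p^2 + 3*p - 4) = (p - 5)*(p - 4)*(p + 1)*(p + 2)*(p + 4)*(p - 1)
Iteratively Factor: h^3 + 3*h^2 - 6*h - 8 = (h + 4)*(h^2 - h - 2) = (h + 1)*(h + 4)*(h - 2)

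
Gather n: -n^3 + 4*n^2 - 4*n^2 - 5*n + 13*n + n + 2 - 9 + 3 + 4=-n^3 + 9*n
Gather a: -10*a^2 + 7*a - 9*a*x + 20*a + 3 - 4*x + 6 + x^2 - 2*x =-10*a^2 + a*(27 - 9*x) + x^2 - 6*x + 9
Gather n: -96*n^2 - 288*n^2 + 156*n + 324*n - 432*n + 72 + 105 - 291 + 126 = -384*n^2 + 48*n + 12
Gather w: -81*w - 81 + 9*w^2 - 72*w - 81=9*w^2 - 153*w - 162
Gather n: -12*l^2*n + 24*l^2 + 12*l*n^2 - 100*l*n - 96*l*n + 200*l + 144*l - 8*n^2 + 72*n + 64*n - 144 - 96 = 24*l^2 + 344*l + n^2*(12*l - 8) + n*(-12*l^2 - 196*l + 136) - 240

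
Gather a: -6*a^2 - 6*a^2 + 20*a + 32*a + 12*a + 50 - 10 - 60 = -12*a^2 + 64*a - 20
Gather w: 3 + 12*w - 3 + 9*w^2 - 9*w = 9*w^2 + 3*w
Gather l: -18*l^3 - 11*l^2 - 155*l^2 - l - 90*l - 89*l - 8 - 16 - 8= -18*l^3 - 166*l^2 - 180*l - 32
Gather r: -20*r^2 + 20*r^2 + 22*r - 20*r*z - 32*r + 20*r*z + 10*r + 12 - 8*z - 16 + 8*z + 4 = 0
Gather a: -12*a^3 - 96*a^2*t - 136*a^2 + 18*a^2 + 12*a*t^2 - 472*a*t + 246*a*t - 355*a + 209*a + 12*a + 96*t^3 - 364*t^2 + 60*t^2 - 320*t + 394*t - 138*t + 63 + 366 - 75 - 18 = -12*a^3 + a^2*(-96*t - 118) + a*(12*t^2 - 226*t - 134) + 96*t^3 - 304*t^2 - 64*t + 336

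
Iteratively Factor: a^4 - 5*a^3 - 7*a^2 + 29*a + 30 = (a + 1)*(a^3 - 6*a^2 - a + 30) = (a + 1)*(a + 2)*(a^2 - 8*a + 15) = (a - 3)*(a + 1)*(a + 2)*(a - 5)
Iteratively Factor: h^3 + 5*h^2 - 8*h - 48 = (h + 4)*(h^2 + h - 12) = (h - 3)*(h + 4)*(h + 4)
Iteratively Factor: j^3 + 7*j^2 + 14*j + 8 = (j + 4)*(j^2 + 3*j + 2) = (j + 2)*(j + 4)*(j + 1)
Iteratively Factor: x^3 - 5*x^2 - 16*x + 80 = (x - 4)*(x^2 - x - 20) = (x - 4)*(x + 4)*(x - 5)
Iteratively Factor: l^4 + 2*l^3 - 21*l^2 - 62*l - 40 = (l + 4)*(l^3 - 2*l^2 - 13*l - 10) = (l + 1)*(l + 4)*(l^2 - 3*l - 10) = (l - 5)*(l + 1)*(l + 4)*(l + 2)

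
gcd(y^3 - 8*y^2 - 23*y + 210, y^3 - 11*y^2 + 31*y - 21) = y - 7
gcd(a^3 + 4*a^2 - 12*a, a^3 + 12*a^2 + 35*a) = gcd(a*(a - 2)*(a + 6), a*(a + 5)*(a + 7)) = a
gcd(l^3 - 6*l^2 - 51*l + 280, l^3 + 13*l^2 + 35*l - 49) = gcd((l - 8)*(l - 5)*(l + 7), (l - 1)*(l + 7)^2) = l + 7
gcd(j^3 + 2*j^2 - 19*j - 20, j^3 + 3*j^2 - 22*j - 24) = j^2 - 3*j - 4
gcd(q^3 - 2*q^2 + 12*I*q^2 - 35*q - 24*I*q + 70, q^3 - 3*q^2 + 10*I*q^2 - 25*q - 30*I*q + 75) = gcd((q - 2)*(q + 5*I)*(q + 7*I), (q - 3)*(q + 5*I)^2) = q + 5*I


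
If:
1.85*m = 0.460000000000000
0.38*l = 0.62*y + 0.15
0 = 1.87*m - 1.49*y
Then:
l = 0.90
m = 0.25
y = 0.31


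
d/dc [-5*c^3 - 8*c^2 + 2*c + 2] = -15*c^2 - 16*c + 2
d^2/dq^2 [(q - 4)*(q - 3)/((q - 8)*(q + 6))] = 10*(-q^3 + 36*q^2 - 216*q + 720)/(q^6 - 6*q^5 - 132*q^4 + 568*q^3 + 6336*q^2 - 13824*q - 110592)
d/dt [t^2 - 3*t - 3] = 2*t - 3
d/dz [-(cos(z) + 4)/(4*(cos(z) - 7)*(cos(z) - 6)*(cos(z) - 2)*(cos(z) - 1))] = (-3*cos(z)^4 + 16*cos(z)^3 + 109*cos(z)^2 - 664*cos(z) + 692)*sin(z)/(4*(cos(z) - 7)^2*(cos(z) - 6)^2*(cos(z) - 2)^2*(cos(z) - 1)^2)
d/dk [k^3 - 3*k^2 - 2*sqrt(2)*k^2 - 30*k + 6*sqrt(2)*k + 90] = 3*k^2 - 6*k - 4*sqrt(2)*k - 30 + 6*sqrt(2)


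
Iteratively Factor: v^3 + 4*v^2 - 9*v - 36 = (v + 4)*(v^2 - 9) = (v - 3)*(v + 4)*(v + 3)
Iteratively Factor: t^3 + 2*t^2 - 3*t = (t + 3)*(t^2 - t) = (t - 1)*(t + 3)*(t)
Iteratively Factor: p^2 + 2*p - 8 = (p + 4)*(p - 2)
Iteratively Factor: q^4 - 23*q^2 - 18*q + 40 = (q + 2)*(q^3 - 2*q^2 - 19*q + 20) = (q + 2)*(q + 4)*(q^2 - 6*q + 5) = (q - 1)*(q + 2)*(q + 4)*(q - 5)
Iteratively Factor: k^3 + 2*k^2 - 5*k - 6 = (k - 2)*(k^2 + 4*k + 3) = (k - 2)*(k + 3)*(k + 1)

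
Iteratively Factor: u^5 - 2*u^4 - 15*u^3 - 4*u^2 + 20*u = (u)*(u^4 - 2*u^3 - 15*u^2 - 4*u + 20) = u*(u + 2)*(u^3 - 4*u^2 - 7*u + 10) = u*(u - 5)*(u + 2)*(u^2 + u - 2) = u*(u - 5)*(u + 2)^2*(u - 1)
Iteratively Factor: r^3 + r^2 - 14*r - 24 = (r - 4)*(r^2 + 5*r + 6) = (r - 4)*(r + 3)*(r + 2)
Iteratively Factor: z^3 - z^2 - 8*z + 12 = (z - 2)*(z^2 + z - 6) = (z - 2)^2*(z + 3)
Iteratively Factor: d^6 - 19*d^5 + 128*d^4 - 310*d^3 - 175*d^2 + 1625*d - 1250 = (d - 5)*(d^5 - 14*d^4 + 58*d^3 - 20*d^2 - 275*d + 250) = (d - 5)*(d + 2)*(d^4 - 16*d^3 + 90*d^2 - 200*d + 125) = (d - 5)*(d - 1)*(d + 2)*(d^3 - 15*d^2 + 75*d - 125) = (d - 5)^2*(d - 1)*(d + 2)*(d^2 - 10*d + 25) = (d - 5)^3*(d - 1)*(d + 2)*(d - 5)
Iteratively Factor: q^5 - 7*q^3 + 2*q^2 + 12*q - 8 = (q - 2)*(q^4 + 2*q^3 - 3*q^2 - 4*q + 4) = (q - 2)*(q + 2)*(q^3 - 3*q + 2) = (q - 2)*(q - 1)*(q + 2)*(q^2 + q - 2) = (q - 2)*(q - 1)^2*(q + 2)*(q + 2)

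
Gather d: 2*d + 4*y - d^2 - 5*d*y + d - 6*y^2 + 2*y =-d^2 + d*(3 - 5*y) - 6*y^2 + 6*y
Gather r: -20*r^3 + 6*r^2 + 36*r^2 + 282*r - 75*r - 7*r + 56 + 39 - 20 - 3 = -20*r^3 + 42*r^2 + 200*r + 72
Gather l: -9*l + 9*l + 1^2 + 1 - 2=0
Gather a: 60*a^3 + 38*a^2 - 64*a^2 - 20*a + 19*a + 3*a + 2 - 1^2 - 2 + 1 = 60*a^3 - 26*a^2 + 2*a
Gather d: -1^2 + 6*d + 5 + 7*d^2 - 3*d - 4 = 7*d^2 + 3*d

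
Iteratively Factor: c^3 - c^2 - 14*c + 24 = (c + 4)*(c^2 - 5*c + 6) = (c - 3)*(c + 4)*(c - 2)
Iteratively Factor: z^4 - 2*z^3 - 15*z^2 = (z)*(z^3 - 2*z^2 - 15*z) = z*(z + 3)*(z^2 - 5*z) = z*(z - 5)*(z + 3)*(z)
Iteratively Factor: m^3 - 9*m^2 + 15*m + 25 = (m - 5)*(m^2 - 4*m - 5) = (m - 5)^2*(m + 1)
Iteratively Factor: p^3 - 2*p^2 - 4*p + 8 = (p - 2)*(p^2 - 4) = (p - 2)*(p + 2)*(p - 2)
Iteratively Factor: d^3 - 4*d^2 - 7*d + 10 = (d - 5)*(d^2 + d - 2) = (d - 5)*(d - 1)*(d + 2)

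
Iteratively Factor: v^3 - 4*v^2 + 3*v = (v - 1)*(v^2 - 3*v) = (v - 3)*(v - 1)*(v)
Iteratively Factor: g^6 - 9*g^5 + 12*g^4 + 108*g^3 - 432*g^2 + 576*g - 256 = (g - 4)*(g^5 - 5*g^4 - 8*g^3 + 76*g^2 - 128*g + 64) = (g - 4)*(g - 2)*(g^4 - 3*g^3 - 14*g^2 + 48*g - 32) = (g - 4)*(g - 2)*(g - 1)*(g^3 - 2*g^2 - 16*g + 32) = (g - 4)*(g - 2)^2*(g - 1)*(g^2 - 16) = (g - 4)*(g - 2)^2*(g - 1)*(g + 4)*(g - 4)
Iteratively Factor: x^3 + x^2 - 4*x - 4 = (x + 1)*(x^2 - 4) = (x - 2)*(x + 1)*(x + 2)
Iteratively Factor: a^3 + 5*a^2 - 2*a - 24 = (a + 3)*(a^2 + 2*a - 8) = (a + 3)*(a + 4)*(a - 2)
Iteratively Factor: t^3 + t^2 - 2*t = (t)*(t^2 + t - 2) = t*(t - 1)*(t + 2)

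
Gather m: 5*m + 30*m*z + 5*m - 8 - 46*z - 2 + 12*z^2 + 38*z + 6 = m*(30*z + 10) + 12*z^2 - 8*z - 4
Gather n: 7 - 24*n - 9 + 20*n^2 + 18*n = 20*n^2 - 6*n - 2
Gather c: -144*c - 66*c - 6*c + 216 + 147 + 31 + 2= 396 - 216*c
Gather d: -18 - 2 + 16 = -4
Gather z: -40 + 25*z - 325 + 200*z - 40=225*z - 405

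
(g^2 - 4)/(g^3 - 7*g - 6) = (g - 2)/(g^2 - 2*g - 3)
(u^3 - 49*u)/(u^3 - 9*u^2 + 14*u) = (u + 7)/(u - 2)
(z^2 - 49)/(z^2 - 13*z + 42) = (z + 7)/(z - 6)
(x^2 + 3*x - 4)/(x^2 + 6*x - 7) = (x + 4)/(x + 7)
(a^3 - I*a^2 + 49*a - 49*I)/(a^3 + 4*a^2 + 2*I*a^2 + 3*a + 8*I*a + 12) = (a^2 + 49)/(a^2 + a*(4 + 3*I) + 12*I)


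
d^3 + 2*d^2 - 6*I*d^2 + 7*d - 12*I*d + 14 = (d + 2)*(d - 7*I)*(d + I)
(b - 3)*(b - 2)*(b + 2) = b^3 - 3*b^2 - 4*b + 12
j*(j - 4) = j^2 - 4*j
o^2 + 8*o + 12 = (o + 2)*(o + 6)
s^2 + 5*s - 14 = (s - 2)*(s + 7)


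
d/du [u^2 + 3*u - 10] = 2*u + 3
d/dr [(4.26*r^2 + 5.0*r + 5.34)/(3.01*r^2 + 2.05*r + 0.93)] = (-6.317*r^2 - 24.2232*r - 6.297)/(9.0601*r^4 + 12.341*r^3 + 9.8011*r^2 + 3.813*r + 0.8649)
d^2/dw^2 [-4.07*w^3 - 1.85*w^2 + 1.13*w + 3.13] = -24.42*w - 3.7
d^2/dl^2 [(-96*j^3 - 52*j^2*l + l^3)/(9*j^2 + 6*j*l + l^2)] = j^2*(48*j - 50*l)/(81*j^4 + 108*j^3*l + 54*j^2*l^2 + 12*j*l^3 + l^4)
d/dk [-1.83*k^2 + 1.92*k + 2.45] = 1.92 - 3.66*k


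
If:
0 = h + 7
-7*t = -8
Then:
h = -7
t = 8/7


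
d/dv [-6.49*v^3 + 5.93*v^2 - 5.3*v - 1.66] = -19.47*v^2 + 11.86*v - 5.3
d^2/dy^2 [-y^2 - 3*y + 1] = -2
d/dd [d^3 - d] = 3*d^2 - 1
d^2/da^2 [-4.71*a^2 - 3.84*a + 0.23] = -9.42000000000000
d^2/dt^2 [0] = 0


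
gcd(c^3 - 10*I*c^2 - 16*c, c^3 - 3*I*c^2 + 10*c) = c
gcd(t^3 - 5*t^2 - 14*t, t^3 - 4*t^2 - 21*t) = t^2 - 7*t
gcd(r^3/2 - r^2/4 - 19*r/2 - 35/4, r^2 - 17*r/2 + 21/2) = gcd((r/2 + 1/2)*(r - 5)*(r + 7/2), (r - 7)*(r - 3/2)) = 1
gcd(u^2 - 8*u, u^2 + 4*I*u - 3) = 1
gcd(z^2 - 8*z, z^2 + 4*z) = z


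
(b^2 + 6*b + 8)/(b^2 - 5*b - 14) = (b + 4)/(b - 7)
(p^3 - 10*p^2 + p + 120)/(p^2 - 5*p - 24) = p - 5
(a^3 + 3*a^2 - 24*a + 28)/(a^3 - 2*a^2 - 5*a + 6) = (a^3 + 3*a^2 - 24*a + 28)/(a^3 - 2*a^2 - 5*a + 6)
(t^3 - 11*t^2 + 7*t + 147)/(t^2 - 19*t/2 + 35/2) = 2*(t^2 - 4*t - 21)/(2*t - 5)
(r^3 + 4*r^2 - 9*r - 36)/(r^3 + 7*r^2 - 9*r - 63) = (r + 4)/(r + 7)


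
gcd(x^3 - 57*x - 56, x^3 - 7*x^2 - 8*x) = x^2 - 7*x - 8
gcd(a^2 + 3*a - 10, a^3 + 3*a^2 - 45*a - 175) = a + 5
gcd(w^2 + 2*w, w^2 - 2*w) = w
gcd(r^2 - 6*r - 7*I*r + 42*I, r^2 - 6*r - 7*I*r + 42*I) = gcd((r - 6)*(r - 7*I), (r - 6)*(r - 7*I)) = r^2 + r*(-6 - 7*I) + 42*I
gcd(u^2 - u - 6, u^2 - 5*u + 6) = u - 3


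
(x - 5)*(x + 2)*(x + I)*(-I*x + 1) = -I*x^4 + 2*x^3 + 3*I*x^3 - 6*x^2 + 11*I*x^2 - 20*x - 3*I*x - 10*I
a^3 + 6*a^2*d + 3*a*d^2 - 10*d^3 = (a - d)*(a + 2*d)*(a + 5*d)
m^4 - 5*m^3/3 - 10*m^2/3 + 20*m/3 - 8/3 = (m - 2)*(m - 1)*(m - 2/3)*(m + 2)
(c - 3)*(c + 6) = c^2 + 3*c - 18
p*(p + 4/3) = p^2 + 4*p/3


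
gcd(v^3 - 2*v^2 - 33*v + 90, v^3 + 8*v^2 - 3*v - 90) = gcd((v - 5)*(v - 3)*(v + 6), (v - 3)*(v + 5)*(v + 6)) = v^2 + 3*v - 18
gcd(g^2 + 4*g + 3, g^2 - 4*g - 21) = g + 3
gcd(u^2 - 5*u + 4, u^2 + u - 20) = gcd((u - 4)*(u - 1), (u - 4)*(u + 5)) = u - 4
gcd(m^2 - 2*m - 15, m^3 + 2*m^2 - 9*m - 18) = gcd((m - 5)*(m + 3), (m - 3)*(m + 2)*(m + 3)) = m + 3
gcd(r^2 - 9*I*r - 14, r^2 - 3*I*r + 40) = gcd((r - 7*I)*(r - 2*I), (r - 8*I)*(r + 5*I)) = 1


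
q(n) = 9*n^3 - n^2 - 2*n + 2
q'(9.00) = 2167.00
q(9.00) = 6464.00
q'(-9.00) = 2203.00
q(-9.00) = -6622.00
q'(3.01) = 236.60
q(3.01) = 232.36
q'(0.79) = 13.27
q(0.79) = 4.23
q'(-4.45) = 541.57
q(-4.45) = -801.99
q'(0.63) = 7.46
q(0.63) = 2.59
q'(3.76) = 372.20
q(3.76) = 458.76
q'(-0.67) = 11.46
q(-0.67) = 0.18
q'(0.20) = -1.32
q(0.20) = 1.63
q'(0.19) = -1.41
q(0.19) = 1.65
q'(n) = 27*n^2 - 2*n - 2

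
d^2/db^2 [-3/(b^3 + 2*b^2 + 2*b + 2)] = 6*((3*b + 2)*(b^3 + 2*b^2 + 2*b + 2) - (3*b^2 + 4*b + 2)^2)/(b^3 + 2*b^2 + 2*b + 2)^3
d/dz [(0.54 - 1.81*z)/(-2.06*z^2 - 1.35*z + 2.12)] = (-3.7286*z^2 + 2.2248*z - 3.1082)/(4.2436*z^4 + 5.562*z^3 - 6.9119*z^2 - 5.724*z + 4.4944)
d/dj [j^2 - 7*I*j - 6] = 2*j - 7*I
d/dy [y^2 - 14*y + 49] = 2*y - 14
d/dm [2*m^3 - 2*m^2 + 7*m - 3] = 6*m^2 - 4*m + 7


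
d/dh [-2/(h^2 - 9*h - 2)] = 2*(2*h - 9)/(-h^2 + 9*h + 2)^2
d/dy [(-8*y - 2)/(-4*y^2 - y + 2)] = 2*(16*y^2 + 4*y - (4*y + 1)*(8*y + 1) - 8)/(4*y^2 + y - 2)^2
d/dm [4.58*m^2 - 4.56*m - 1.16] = 9.16*m - 4.56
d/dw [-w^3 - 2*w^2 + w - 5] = -3*w^2 - 4*w + 1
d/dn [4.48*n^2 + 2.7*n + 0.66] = 8.96*n + 2.7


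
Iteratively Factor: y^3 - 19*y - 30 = (y - 5)*(y^2 + 5*y + 6) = (y - 5)*(y + 2)*(y + 3)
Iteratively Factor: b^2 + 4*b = (b + 4)*(b)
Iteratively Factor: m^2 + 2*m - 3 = (m + 3)*(m - 1)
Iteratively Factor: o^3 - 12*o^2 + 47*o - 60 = (o - 3)*(o^2 - 9*o + 20) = (o - 5)*(o - 3)*(o - 4)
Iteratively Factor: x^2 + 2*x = (x)*(x + 2)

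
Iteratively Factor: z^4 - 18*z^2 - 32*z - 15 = (z - 5)*(z^3 + 5*z^2 + 7*z + 3) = (z - 5)*(z + 1)*(z^2 + 4*z + 3) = (z - 5)*(z + 1)*(z + 3)*(z + 1)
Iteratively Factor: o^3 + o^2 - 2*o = (o)*(o^2 + o - 2) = o*(o + 2)*(o - 1)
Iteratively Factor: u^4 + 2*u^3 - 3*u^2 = (u + 3)*(u^3 - u^2) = (u - 1)*(u + 3)*(u^2) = u*(u - 1)*(u + 3)*(u)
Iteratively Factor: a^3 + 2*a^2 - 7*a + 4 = (a - 1)*(a^2 + 3*a - 4) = (a - 1)*(a + 4)*(a - 1)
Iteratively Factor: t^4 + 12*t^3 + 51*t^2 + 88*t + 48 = (t + 4)*(t^3 + 8*t^2 + 19*t + 12) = (t + 3)*(t + 4)*(t^2 + 5*t + 4) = (t + 3)*(t + 4)^2*(t + 1)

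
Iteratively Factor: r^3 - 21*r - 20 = (r + 4)*(r^2 - 4*r - 5) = (r - 5)*(r + 4)*(r + 1)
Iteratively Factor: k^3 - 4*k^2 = (k - 4)*(k^2) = k*(k - 4)*(k)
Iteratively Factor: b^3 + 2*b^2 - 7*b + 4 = (b - 1)*(b^2 + 3*b - 4) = (b - 1)^2*(b + 4)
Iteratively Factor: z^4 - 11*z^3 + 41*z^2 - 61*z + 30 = (z - 2)*(z^3 - 9*z^2 + 23*z - 15) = (z - 5)*(z - 2)*(z^2 - 4*z + 3) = (z - 5)*(z - 2)*(z - 1)*(z - 3)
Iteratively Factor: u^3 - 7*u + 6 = (u - 2)*(u^2 + 2*u - 3) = (u - 2)*(u + 3)*(u - 1)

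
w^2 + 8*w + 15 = (w + 3)*(w + 5)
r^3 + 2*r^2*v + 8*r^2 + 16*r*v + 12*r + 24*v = (r + 2)*(r + 6)*(r + 2*v)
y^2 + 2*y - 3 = (y - 1)*(y + 3)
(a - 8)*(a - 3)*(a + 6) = a^3 - 5*a^2 - 42*a + 144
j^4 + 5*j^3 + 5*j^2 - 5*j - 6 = (j - 1)*(j + 1)*(j + 2)*(j + 3)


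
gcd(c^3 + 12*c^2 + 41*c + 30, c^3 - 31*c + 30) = c + 6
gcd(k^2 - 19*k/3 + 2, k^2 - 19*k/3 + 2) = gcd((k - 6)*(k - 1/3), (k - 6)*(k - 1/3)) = k^2 - 19*k/3 + 2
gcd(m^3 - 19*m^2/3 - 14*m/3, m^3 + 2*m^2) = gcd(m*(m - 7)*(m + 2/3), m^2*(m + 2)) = m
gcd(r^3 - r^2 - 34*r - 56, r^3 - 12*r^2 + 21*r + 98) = r^2 - 5*r - 14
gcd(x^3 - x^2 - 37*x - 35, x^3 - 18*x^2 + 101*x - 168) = x - 7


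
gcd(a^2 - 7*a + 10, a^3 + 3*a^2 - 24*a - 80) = a - 5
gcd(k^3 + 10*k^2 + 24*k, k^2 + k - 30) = k + 6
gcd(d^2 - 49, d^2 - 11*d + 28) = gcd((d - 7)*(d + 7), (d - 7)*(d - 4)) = d - 7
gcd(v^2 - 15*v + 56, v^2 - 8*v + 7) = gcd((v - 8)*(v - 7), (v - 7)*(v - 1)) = v - 7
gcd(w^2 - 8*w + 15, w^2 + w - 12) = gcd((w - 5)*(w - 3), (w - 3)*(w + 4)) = w - 3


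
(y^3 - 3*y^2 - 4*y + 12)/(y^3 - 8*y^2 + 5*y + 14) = (y^2 - y - 6)/(y^2 - 6*y - 7)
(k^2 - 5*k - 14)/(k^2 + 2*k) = (k - 7)/k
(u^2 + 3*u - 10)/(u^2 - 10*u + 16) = (u + 5)/(u - 8)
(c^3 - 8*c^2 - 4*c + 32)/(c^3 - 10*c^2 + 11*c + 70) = (c^2 - 10*c + 16)/(c^2 - 12*c + 35)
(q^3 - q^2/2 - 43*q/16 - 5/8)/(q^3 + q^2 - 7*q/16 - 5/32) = 2*(q - 2)/(2*q - 1)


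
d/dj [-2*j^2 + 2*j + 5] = 2 - 4*j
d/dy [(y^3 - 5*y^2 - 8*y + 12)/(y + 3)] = 2*(y^3 + 2*y^2 - 15*y - 18)/(y^2 + 6*y + 9)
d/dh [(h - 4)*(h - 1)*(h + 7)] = 3*h^2 + 4*h - 31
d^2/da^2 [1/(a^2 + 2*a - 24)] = 2*(-a^2 - 2*a + 4*(a + 1)^2 + 24)/(a^2 + 2*a - 24)^3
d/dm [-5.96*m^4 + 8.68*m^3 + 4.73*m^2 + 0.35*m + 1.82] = -23.84*m^3 + 26.04*m^2 + 9.46*m + 0.35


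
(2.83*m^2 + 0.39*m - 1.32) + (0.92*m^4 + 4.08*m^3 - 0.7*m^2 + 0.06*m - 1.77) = 0.92*m^4 + 4.08*m^3 + 2.13*m^2 + 0.45*m - 3.09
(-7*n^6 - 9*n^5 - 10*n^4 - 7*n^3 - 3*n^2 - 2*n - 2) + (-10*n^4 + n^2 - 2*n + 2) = -7*n^6 - 9*n^5 - 20*n^4 - 7*n^3 - 2*n^2 - 4*n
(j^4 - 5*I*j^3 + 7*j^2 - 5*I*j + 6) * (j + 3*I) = j^5 - 2*I*j^4 + 22*j^3 + 16*I*j^2 + 21*j + 18*I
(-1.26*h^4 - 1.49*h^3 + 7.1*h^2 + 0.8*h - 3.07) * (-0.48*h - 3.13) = 0.6048*h^5 + 4.659*h^4 + 1.2557*h^3 - 22.607*h^2 - 1.0304*h + 9.6091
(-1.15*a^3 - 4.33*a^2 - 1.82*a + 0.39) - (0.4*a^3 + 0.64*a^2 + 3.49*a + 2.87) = -1.55*a^3 - 4.97*a^2 - 5.31*a - 2.48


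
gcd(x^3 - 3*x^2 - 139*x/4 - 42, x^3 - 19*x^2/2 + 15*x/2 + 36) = x^2 - 13*x/2 - 12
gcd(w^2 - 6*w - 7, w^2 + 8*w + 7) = w + 1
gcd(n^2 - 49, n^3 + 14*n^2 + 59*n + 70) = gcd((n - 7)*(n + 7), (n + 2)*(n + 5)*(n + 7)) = n + 7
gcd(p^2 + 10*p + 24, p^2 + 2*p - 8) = p + 4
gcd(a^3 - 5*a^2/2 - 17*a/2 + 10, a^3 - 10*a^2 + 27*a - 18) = a - 1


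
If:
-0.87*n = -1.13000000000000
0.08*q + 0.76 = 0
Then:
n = 1.30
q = -9.50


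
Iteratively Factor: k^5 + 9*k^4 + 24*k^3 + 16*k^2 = (k + 4)*(k^4 + 5*k^3 + 4*k^2) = (k + 1)*(k + 4)*(k^3 + 4*k^2) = k*(k + 1)*(k + 4)*(k^2 + 4*k) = k*(k + 1)*(k + 4)^2*(k)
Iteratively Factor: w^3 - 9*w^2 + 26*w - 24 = (w - 2)*(w^2 - 7*w + 12) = (w - 3)*(w - 2)*(w - 4)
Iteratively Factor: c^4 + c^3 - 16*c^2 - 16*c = (c)*(c^3 + c^2 - 16*c - 16) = c*(c + 1)*(c^2 - 16) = c*(c + 1)*(c + 4)*(c - 4)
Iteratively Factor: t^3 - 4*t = (t)*(t^2 - 4) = t*(t - 2)*(t + 2)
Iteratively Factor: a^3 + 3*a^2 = (a)*(a^2 + 3*a) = a^2*(a + 3)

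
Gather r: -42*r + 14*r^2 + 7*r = 14*r^2 - 35*r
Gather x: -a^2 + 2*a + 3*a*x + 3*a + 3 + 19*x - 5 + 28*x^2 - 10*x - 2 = -a^2 + 5*a + 28*x^2 + x*(3*a + 9) - 4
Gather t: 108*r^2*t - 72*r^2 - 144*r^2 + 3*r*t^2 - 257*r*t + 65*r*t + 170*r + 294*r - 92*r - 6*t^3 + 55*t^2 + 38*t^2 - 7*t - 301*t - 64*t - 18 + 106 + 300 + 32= -216*r^2 + 372*r - 6*t^3 + t^2*(3*r + 93) + t*(108*r^2 - 192*r - 372) + 420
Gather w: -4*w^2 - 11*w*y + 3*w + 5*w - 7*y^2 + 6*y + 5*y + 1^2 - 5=-4*w^2 + w*(8 - 11*y) - 7*y^2 + 11*y - 4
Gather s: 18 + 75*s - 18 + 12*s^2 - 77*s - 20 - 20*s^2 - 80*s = -8*s^2 - 82*s - 20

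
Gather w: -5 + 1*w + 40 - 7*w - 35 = -6*w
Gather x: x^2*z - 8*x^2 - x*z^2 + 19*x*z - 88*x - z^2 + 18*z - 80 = x^2*(z - 8) + x*(-z^2 + 19*z - 88) - z^2 + 18*z - 80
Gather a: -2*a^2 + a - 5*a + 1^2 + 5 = -2*a^2 - 4*a + 6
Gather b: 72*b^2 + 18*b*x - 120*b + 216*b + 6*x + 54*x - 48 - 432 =72*b^2 + b*(18*x + 96) + 60*x - 480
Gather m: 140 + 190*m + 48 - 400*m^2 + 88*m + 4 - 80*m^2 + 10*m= -480*m^2 + 288*m + 192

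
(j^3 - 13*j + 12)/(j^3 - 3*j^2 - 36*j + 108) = (j^2 + 3*j - 4)/(j^2 - 36)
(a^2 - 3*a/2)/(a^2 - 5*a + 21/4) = 2*a/(2*a - 7)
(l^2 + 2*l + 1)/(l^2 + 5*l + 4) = (l + 1)/(l + 4)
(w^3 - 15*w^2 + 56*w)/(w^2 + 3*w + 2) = w*(w^2 - 15*w + 56)/(w^2 + 3*w + 2)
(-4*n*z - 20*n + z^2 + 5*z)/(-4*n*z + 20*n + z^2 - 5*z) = (z + 5)/(z - 5)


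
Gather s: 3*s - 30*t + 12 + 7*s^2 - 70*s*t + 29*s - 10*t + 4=7*s^2 + s*(32 - 70*t) - 40*t + 16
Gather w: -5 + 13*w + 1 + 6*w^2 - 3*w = 6*w^2 + 10*w - 4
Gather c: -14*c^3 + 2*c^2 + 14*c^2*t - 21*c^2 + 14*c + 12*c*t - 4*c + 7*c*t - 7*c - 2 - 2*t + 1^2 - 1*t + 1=-14*c^3 + c^2*(14*t - 19) + c*(19*t + 3) - 3*t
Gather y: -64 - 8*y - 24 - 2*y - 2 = -10*y - 90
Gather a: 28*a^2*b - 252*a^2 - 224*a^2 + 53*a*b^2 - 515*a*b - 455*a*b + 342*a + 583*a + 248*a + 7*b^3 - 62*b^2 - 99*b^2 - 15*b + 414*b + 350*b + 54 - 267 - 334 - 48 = a^2*(28*b - 476) + a*(53*b^2 - 970*b + 1173) + 7*b^3 - 161*b^2 + 749*b - 595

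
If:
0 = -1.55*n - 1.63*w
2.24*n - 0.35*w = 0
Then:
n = 0.00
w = 0.00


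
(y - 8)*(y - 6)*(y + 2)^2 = y^4 - 10*y^3 - 4*y^2 + 136*y + 192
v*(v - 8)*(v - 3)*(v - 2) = v^4 - 13*v^3 + 46*v^2 - 48*v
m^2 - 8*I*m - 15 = (m - 5*I)*(m - 3*I)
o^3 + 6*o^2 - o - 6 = (o - 1)*(o + 1)*(o + 6)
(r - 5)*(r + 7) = r^2 + 2*r - 35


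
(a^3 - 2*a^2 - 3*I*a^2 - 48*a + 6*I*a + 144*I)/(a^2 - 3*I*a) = a - 2 - 48/a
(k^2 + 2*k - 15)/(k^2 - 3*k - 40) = (k - 3)/(k - 8)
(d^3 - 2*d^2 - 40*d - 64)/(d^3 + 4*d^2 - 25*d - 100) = (d^2 - 6*d - 16)/(d^2 - 25)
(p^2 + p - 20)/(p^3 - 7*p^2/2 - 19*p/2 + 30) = 2*(p + 5)/(2*p^2 + p - 15)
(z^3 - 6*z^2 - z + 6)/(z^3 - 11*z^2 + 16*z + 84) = (z^2 - 1)/(z^2 - 5*z - 14)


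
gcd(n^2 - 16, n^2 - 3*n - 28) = n + 4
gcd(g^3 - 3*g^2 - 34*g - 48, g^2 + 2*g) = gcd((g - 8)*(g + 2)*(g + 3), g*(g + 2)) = g + 2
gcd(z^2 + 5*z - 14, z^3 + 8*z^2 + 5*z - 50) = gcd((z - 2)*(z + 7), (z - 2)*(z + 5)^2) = z - 2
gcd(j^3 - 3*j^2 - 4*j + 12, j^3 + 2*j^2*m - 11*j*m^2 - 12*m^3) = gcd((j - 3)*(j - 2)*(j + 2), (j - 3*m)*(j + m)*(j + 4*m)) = 1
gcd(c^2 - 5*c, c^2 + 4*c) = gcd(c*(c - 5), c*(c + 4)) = c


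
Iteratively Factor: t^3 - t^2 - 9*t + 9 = (t + 3)*(t^2 - 4*t + 3) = (t - 1)*(t + 3)*(t - 3)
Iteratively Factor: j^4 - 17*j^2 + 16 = (j - 4)*(j^3 + 4*j^2 - j - 4) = (j - 4)*(j + 1)*(j^2 + 3*j - 4) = (j - 4)*(j - 1)*(j + 1)*(j + 4)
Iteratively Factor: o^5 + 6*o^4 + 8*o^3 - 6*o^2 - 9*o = (o + 1)*(o^4 + 5*o^3 + 3*o^2 - 9*o) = o*(o + 1)*(o^3 + 5*o^2 + 3*o - 9) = o*(o + 1)*(o + 3)*(o^2 + 2*o - 3) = o*(o + 1)*(o + 3)^2*(o - 1)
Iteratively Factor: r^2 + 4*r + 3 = (r + 1)*(r + 3)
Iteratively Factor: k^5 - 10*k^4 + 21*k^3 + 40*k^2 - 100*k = (k - 5)*(k^4 - 5*k^3 - 4*k^2 + 20*k) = k*(k - 5)*(k^3 - 5*k^2 - 4*k + 20) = k*(k - 5)*(k - 2)*(k^2 - 3*k - 10) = k*(k - 5)*(k - 2)*(k + 2)*(k - 5)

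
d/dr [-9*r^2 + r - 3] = 1 - 18*r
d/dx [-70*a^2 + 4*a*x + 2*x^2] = 4*a + 4*x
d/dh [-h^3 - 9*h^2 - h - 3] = -3*h^2 - 18*h - 1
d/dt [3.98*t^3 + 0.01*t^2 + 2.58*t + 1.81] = 11.94*t^2 + 0.02*t + 2.58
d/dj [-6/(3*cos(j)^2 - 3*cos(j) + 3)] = 2*(1 - 2*cos(j))*sin(j)/(sin(j)^2 + cos(j) - 2)^2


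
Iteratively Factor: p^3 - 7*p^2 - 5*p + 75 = (p + 3)*(p^2 - 10*p + 25) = (p - 5)*(p + 3)*(p - 5)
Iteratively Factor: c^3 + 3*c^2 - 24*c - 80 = (c + 4)*(c^2 - c - 20) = (c - 5)*(c + 4)*(c + 4)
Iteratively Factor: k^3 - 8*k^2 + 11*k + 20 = (k - 4)*(k^2 - 4*k - 5) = (k - 4)*(k + 1)*(k - 5)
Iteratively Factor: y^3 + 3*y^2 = (y)*(y^2 + 3*y) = y*(y + 3)*(y)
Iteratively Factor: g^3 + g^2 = (g)*(g^2 + g) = g^2*(g + 1)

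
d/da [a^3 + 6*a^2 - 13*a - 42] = 3*a^2 + 12*a - 13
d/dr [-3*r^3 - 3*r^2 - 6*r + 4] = -9*r^2 - 6*r - 6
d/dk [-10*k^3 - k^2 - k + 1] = -30*k^2 - 2*k - 1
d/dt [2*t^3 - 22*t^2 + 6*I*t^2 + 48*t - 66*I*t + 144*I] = 6*t^2 + t*(-44 + 12*I) + 48 - 66*I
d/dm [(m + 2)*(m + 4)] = 2*m + 6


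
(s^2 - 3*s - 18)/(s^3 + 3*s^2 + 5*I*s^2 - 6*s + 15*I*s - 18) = (s - 6)/(s^2 + 5*I*s - 6)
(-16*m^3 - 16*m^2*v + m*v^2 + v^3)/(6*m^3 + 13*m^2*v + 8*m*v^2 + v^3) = (-16*m^2 + v^2)/(6*m^2 + 7*m*v + v^2)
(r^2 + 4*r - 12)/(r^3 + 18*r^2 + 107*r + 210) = (r - 2)/(r^2 + 12*r + 35)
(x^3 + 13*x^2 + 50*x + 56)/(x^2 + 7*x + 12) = (x^2 + 9*x + 14)/(x + 3)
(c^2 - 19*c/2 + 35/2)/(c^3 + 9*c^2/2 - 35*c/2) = (c - 7)/(c*(c + 7))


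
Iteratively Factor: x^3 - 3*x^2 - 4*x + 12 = (x + 2)*(x^2 - 5*x + 6) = (x - 3)*(x + 2)*(x - 2)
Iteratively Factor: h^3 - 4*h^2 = (h)*(h^2 - 4*h) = h^2*(h - 4)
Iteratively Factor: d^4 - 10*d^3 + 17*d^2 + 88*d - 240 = (d - 4)*(d^3 - 6*d^2 - 7*d + 60) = (d - 4)^2*(d^2 - 2*d - 15) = (d - 4)^2*(d + 3)*(d - 5)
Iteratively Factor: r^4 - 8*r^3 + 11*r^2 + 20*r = (r + 1)*(r^3 - 9*r^2 + 20*r) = (r - 5)*(r + 1)*(r^2 - 4*r) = (r - 5)*(r - 4)*(r + 1)*(r)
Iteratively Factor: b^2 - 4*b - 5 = (b + 1)*(b - 5)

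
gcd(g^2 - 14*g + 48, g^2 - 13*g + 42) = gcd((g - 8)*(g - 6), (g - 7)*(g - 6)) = g - 6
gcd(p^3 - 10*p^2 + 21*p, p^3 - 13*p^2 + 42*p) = p^2 - 7*p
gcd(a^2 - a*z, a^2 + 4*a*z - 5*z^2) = -a + z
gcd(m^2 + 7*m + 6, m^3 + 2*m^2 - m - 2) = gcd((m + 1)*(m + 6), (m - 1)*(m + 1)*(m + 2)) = m + 1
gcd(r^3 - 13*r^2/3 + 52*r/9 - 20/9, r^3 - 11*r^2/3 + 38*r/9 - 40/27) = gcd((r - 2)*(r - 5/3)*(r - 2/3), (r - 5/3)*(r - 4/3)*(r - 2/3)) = r^2 - 7*r/3 + 10/9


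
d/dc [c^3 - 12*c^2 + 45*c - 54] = 3*c^2 - 24*c + 45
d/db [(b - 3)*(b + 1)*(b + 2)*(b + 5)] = 4*b^3 + 15*b^2 - 14*b - 41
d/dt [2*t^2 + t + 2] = 4*t + 1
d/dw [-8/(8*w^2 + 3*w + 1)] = 8*(16*w + 3)/(8*w^2 + 3*w + 1)^2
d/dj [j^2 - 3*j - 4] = 2*j - 3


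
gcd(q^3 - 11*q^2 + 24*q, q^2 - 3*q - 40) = q - 8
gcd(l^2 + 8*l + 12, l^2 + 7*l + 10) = l + 2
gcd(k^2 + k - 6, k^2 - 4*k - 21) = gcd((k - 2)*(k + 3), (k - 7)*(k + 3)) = k + 3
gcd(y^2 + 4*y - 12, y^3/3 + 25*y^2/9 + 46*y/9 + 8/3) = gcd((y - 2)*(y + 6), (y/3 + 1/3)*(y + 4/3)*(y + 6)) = y + 6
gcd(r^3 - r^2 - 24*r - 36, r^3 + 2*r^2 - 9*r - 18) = r^2 + 5*r + 6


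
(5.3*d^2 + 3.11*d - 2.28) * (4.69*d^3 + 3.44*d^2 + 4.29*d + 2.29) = 24.857*d^5 + 32.8179*d^4 + 22.7422*d^3 + 17.6357*d^2 - 2.6593*d - 5.2212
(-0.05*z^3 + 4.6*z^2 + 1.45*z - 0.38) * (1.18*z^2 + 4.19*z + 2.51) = -0.059*z^5 + 5.2185*z^4 + 20.8595*z^3 + 17.1731*z^2 + 2.0473*z - 0.9538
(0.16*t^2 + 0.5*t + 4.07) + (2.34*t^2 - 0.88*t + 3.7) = 2.5*t^2 - 0.38*t + 7.77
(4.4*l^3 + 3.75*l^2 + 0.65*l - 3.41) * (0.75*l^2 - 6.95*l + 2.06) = 3.3*l^5 - 27.7675*l^4 - 16.511*l^3 + 0.65*l^2 + 25.0385*l - 7.0246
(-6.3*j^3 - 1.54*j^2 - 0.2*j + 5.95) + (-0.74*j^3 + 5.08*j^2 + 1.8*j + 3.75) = -7.04*j^3 + 3.54*j^2 + 1.6*j + 9.7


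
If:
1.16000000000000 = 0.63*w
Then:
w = 1.84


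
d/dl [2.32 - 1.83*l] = -1.83000000000000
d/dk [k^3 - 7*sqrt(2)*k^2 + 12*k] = 3*k^2 - 14*sqrt(2)*k + 12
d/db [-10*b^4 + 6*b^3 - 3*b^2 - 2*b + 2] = -40*b^3 + 18*b^2 - 6*b - 2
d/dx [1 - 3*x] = -3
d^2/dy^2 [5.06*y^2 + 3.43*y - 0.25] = 10.1200000000000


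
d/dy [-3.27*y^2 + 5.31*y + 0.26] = 5.31 - 6.54*y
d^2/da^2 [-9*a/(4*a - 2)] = -18/(2*a - 1)^3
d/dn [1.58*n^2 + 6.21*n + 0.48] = 3.16*n + 6.21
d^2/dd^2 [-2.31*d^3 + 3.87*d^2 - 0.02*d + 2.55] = 7.74 - 13.86*d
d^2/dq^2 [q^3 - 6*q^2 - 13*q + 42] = 6*q - 12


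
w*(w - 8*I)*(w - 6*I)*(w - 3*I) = w^4 - 17*I*w^3 - 90*w^2 + 144*I*w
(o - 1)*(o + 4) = o^2 + 3*o - 4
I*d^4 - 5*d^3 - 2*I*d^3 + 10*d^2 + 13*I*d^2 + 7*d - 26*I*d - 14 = (d - 2)*(d - I)*(d + 7*I)*(I*d + 1)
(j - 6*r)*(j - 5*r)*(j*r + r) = j^3*r - 11*j^2*r^2 + j^2*r + 30*j*r^3 - 11*j*r^2 + 30*r^3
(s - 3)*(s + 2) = s^2 - s - 6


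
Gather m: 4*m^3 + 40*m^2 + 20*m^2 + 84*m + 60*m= 4*m^3 + 60*m^2 + 144*m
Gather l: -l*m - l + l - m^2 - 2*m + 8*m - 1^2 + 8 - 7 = -l*m - m^2 + 6*m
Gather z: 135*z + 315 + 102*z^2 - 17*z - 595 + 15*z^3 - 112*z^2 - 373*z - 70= 15*z^3 - 10*z^2 - 255*z - 350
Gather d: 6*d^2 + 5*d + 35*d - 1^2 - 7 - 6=6*d^2 + 40*d - 14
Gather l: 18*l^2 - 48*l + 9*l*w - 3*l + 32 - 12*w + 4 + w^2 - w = 18*l^2 + l*(9*w - 51) + w^2 - 13*w + 36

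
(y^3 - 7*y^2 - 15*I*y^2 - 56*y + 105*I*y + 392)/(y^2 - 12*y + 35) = (y^2 - 15*I*y - 56)/(y - 5)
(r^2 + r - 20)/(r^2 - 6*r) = (r^2 + r - 20)/(r*(r - 6))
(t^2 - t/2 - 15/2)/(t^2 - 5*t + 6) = (t + 5/2)/(t - 2)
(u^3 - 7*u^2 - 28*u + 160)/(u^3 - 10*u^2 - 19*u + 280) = (u - 4)/(u - 7)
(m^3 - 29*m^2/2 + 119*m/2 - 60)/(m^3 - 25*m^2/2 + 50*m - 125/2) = (2*m^2 - 19*m + 24)/(2*m^2 - 15*m + 25)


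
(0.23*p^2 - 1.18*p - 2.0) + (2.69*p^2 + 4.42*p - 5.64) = 2.92*p^2 + 3.24*p - 7.64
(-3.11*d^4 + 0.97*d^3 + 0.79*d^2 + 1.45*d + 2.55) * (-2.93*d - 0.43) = 9.1123*d^5 - 1.5048*d^4 - 2.7318*d^3 - 4.5882*d^2 - 8.095*d - 1.0965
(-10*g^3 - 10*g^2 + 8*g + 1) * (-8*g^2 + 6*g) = 80*g^5 + 20*g^4 - 124*g^3 + 40*g^2 + 6*g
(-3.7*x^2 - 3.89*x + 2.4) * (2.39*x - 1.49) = -8.843*x^3 - 3.7841*x^2 + 11.5321*x - 3.576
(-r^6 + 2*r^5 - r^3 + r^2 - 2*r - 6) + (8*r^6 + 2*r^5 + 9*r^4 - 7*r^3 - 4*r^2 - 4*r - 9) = 7*r^6 + 4*r^5 + 9*r^4 - 8*r^3 - 3*r^2 - 6*r - 15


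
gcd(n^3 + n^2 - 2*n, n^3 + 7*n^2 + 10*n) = n^2 + 2*n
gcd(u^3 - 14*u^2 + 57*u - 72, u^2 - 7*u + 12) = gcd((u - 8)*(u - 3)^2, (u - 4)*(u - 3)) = u - 3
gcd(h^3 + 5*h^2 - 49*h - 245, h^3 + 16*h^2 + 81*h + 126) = h + 7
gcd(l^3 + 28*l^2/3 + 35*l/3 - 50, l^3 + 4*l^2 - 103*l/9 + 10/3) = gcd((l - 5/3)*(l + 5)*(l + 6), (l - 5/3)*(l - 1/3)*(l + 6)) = l^2 + 13*l/3 - 10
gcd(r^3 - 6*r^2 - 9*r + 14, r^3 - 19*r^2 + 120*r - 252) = r - 7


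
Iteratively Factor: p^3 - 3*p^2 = (p - 3)*(p^2) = p*(p - 3)*(p)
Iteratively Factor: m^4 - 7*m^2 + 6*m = (m - 1)*(m^3 + m^2 - 6*m) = (m - 2)*(m - 1)*(m^2 + 3*m) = (m - 2)*(m - 1)*(m + 3)*(m)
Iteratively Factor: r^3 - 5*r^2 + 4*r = (r)*(r^2 - 5*r + 4) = r*(r - 1)*(r - 4)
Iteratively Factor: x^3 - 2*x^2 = (x - 2)*(x^2) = x*(x - 2)*(x)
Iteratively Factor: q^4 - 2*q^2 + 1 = (q + 1)*(q^3 - q^2 - q + 1) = (q + 1)^2*(q^2 - 2*q + 1) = (q - 1)*(q + 1)^2*(q - 1)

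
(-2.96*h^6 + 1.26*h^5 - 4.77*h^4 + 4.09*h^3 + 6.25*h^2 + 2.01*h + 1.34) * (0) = 0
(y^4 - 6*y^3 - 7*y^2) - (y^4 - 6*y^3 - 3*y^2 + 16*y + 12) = -4*y^2 - 16*y - 12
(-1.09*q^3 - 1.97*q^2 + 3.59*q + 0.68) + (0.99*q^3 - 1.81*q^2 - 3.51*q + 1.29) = -0.1*q^3 - 3.78*q^2 + 0.0800000000000001*q + 1.97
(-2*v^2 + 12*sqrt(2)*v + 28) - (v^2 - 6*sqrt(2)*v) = -3*v^2 + 18*sqrt(2)*v + 28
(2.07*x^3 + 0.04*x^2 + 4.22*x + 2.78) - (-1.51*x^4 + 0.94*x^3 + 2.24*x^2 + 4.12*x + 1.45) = 1.51*x^4 + 1.13*x^3 - 2.2*x^2 + 0.0999999999999996*x + 1.33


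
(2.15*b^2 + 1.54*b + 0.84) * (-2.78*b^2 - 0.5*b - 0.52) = -5.977*b^4 - 5.3562*b^3 - 4.2232*b^2 - 1.2208*b - 0.4368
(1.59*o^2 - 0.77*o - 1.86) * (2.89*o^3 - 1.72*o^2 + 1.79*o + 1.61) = 4.5951*o^5 - 4.9601*o^4 - 1.2049*o^3 + 4.3808*o^2 - 4.5691*o - 2.9946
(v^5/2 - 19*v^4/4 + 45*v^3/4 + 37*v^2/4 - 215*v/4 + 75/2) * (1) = v^5/2 - 19*v^4/4 + 45*v^3/4 + 37*v^2/4 - 215*v/4 + 75/2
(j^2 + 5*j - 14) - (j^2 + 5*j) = -14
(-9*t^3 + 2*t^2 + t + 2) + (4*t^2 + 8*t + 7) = -9*t^3 + 6*t^2 + 9*t + 9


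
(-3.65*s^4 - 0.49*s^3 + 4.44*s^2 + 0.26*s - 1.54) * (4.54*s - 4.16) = -16.571*s^5 + 12.9594*s^4 + 22.196*s^3 - 17.29*s^2 - 8.0732*s + 6.4064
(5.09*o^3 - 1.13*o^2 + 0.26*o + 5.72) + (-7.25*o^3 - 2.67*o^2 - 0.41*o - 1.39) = -2.16*o^3 - 3.8*o^2 - 0.15*o + 4.33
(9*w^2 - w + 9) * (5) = 45*w^2 - 5*w + 45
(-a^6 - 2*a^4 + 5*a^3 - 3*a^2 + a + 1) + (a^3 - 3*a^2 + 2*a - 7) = -a^6 - 2*a^4 + 6*a^3 - 6*a^2 + 3*a - 6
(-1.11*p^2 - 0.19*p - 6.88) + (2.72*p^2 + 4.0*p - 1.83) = 1.61*p^2 + 3.81*p - 8.71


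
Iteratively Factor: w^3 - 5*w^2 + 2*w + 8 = (w - 2)*(w^2 - 3*w - 4) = (w - 2)*(w + 1)*(w - 4)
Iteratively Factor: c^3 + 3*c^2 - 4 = (c + 2)*(c^2 + c - 2) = (c - 1)*(c + 2)*(c + 2)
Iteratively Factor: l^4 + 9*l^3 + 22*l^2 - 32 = (l + 4)*(l^3 + 5*l^2 + 2*l - 8) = (l + 4)^2*(l^2 + l - 2) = (l + 2)*(l + 4)^2*(l - 1)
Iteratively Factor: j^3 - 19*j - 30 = (j - 5)*(j^2 + 5*j + 6) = (j - 5)*(j + 2)*(j + 3)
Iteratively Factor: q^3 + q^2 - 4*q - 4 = (q + 1)*(q^2 - 4) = (q - 2)*(q + 1)*(q + 2)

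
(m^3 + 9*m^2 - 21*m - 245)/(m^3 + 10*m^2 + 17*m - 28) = (m^2 + 2*m - 35)/(m^2 + 3*m - 4)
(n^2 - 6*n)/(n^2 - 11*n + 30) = n/(n - 5)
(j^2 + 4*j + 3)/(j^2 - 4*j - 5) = (j + 3)/(j - 5)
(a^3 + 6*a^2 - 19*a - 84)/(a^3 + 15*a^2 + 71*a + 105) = (a - 4)/(a + 5)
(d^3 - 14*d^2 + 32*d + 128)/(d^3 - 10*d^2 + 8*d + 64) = (d - 8)/(d - 4)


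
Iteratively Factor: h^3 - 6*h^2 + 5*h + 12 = (h - 3)*(h^2 - 3*h - 4) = (h - 4)*(h - 3)*(h + 1)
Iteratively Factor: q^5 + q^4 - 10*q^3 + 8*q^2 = (q)*(q^4 + q^3 - 10*q^2 + 8*q) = q^2*(q^3 + q^2 - 10*q + 8) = q^2*(q - 1)*(q^2 + 2*q - 8) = q^2*(q - 2)*(q - 1)*(q + 4)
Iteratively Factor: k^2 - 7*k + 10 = (k - 5)*(k - 2)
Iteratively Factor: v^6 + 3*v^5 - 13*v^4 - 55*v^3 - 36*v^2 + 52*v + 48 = (v + 2)*(v^5 + v^4 - 15*v^3 - 25*v^2 + 14*v + 24) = (v + 2)^2*(v^4 - v^3 - 13*v^2 + v + 12) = (v + 2)^2*(v + 3)*(v^3 - 4*v^2 - v + 4) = (v - 4)*(v + 2)^2*(v + 3)*(v^2 - 1) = (v - 4)*(v + 1)*(v + 2)^2*(v + 3)*(v - 1)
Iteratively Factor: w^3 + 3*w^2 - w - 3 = (w + 3)*(w^2 - 1) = (w - 1)*(w + 3)*(w + 1)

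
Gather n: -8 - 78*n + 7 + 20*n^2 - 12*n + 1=20*n^2 - 90*n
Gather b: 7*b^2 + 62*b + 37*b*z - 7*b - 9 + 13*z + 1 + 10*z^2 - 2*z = 7*b^2 + b*(37*z + 55) + 10*z^2 + 11*z - 8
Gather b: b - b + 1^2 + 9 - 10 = 0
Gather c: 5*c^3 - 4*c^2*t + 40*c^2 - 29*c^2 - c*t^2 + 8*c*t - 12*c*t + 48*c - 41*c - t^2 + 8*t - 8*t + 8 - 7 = 5*c^3 + c^2*(11 - 4*t) + c*(-t^2 - 4*t + 7) - t^2 + 1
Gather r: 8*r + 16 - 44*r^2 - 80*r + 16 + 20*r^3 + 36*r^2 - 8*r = 20*r^3 - 8*r^2 - 80*r + 32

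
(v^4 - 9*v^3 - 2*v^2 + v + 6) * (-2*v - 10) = -2*v^5 + 8*v^4 + 94*v^3 + 18*v^2 - 22*v - 60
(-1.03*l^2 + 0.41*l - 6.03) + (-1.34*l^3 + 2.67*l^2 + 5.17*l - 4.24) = -1.34*l^3 + 1.64*l^2 + 5.58*l - 10.27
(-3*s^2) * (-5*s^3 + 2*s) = 15*s^5 - 6*s^3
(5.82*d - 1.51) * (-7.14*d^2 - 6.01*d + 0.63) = -41.5548*d^3 - 24.1968*d^2 + 12.7417*d - 0.9513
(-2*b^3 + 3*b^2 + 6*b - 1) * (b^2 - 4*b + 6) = -2*b^5 + 11*b^4 - 18*b^3 - 7*b^2 + 40*b - 6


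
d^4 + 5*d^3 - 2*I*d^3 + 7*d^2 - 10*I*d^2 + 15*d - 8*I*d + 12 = (d + 1)*(d + 4)*(d - 3*I)*(d + I)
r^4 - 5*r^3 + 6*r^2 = r^2*(r - 3)*(r - 2)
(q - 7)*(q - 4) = q^2 - 11*q + 28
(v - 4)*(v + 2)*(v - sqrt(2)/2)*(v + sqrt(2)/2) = v^4 - 2*v^3 - 17*v^2/2 + v + 4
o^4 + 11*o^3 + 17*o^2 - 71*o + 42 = (o - 1)^2*(o + 6)*(o + 7)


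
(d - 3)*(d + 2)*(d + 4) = d^3 + 3*d^2 - 10*d - 24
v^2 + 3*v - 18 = (v - 3)*(v + 6)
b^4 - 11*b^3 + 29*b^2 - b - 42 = (b - 7)*(b - 3)*(b - 2)*(b + 1)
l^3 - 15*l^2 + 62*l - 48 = (l - 8)*(l - 6)*(l - 1)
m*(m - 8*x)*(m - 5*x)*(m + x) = m^4 - 12*m^3*x + 27*m^2*x^2 + 40*m*x^3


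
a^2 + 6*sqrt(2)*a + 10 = (a + sqrt(2))*(a + 5*sqrt(2))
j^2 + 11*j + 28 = (j + 4)*(j + 7)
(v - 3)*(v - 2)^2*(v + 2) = v^4 - 5*v^3 + 2*v^2 + 20*v - 24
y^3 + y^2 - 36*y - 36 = (y - 6)*(y + 1)*(y + 6)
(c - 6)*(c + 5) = c^2 - c - 30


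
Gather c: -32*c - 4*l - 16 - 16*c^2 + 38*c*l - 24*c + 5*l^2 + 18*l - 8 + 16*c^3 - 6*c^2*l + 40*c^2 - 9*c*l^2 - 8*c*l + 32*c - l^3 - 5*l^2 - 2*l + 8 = 16*c^3 + c^2*(24 - 6*l) + c*(-9*l^2 + 30*l - 24) - l^3 + 12*l - 16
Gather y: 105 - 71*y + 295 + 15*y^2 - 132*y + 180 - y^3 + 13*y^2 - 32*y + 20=-y^3 + 28*y^2 - 235*y + 600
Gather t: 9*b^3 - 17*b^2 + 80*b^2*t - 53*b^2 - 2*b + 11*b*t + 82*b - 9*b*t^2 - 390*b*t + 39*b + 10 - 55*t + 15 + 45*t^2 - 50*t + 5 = 9*b^3 - 70*b^2 + 119*b + t^2*(45 - 9*b) + t*(80*b^2 - 379*b - 105) + 30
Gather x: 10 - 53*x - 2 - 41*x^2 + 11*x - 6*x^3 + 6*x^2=-6*x^3 - 35*x^2 - 42*x + 8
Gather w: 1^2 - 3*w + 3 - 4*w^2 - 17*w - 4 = -4*w^2 - 20*w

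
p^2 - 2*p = p*(p - 2)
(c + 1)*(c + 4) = c^2 + 5*c + 4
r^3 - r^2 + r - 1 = (r - 1)*(r - I)*(r + I)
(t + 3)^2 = t^2 + 6*t + 9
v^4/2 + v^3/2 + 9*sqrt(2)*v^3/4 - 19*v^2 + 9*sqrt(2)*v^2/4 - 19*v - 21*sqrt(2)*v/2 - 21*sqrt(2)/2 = (v/2 + 1/2)*(v - 3*sqrt(2))*(v + sqrt(2)/2)*(v + 7*sqrt(2))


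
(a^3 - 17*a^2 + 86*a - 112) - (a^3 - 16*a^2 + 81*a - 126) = -a^2 + 5*a + 14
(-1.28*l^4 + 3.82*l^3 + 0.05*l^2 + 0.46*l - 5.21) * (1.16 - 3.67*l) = 4.6976*l^5 - 15.5042*l^4 + 4.2477*l^3 - 1.6302*l^2 + 19.6543*l - 6.0436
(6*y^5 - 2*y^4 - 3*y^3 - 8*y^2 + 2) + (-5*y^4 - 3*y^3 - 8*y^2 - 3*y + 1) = 6*y^5 - 7*y^4 - 6*y^3 - 16*y^2 - 3*y + 3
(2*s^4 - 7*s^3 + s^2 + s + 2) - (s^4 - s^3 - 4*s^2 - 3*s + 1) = s^4 - 6*s^3 + 5*s^2 + 4*s + 1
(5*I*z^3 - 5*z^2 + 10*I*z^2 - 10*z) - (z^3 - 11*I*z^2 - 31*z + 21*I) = -z^3 + 5*I*z^3 - 5*z^2 + 21*I*z^2 + 21*z - 21*I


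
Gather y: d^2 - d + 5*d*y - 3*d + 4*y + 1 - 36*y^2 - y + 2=d^2 - 4*d - 36*y^2 + y*(5*d + 3) + 3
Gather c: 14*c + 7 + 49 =14*c + 56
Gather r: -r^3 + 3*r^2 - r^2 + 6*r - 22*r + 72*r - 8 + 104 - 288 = -r^3 + 2*r^2 + 56*r - 192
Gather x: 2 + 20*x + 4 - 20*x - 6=0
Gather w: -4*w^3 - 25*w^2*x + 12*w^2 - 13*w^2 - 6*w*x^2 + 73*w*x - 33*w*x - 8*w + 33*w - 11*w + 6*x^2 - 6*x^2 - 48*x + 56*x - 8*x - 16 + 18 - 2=-4*w^3 + w^2*(-25*x - 1) + w*(-6*x^2 + 40*x + 14)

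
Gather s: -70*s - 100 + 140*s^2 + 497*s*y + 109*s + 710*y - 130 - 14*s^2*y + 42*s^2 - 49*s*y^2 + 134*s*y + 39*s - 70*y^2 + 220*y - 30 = s^2*(182 - 14*y) + s*(-49*y^2 + 631*y + 78) - 70*y^2 + 930*y - 260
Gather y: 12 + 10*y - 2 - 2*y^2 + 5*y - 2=-2*y^2 + 15*y + 8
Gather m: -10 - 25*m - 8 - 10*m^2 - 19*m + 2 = -10*m^2 - 44*m - 16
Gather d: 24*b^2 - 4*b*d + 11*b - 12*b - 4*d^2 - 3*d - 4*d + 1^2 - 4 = 24*b^2 - b - 4*d^2 + d*(-4*b - 7) - 3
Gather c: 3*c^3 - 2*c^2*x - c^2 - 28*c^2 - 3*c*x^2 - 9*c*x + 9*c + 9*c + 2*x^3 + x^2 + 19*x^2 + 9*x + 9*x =3*c^3 + c^2*(-2*x - 29) + c*(-3*x^2 - 9*x + 18) + 2*x^3 + 20*x^2 + 18*x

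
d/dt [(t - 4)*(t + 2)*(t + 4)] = 3*t^2 + 4*t - 16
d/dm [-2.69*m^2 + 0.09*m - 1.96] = 0.09 - 5.38*m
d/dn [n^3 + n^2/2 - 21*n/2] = 3*n^2 + n - 21/2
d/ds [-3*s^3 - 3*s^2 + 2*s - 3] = -9*s^2 - 6*s + 2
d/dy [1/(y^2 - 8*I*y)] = 2*(-y + 4*I)/(y^2*(y - 8*I)^2)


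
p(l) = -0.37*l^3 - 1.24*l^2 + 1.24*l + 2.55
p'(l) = -1.11*l^2 - 2.48*l + 1.24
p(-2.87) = -2.48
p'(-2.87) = -0.79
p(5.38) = -84.29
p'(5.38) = -44.23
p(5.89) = -108.77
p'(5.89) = -51.88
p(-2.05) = -2.02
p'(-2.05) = 1.66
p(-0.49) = 1.69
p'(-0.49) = 2.19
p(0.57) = 2.79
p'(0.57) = -0.53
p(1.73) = -0.93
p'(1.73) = -6.37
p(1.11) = 1.89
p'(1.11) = -2.88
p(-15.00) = 953.70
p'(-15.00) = -211.31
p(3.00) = -14.88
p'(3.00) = -16.19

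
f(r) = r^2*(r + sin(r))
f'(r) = r^2*(cos(r) + 1) + 2*r*(r + sin(r))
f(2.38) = 17.39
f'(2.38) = 16.18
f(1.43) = 4.95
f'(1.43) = 9.25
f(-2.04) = -12.20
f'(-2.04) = 14.24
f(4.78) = 86.42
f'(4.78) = 60.55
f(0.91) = 1.41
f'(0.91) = 4.43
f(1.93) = 10.68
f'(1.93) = 13.48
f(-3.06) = -29.42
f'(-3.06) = 19.26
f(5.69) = 166.12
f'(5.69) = 117.61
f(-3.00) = -28.27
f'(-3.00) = 18.94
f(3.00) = 28.27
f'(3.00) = 18.94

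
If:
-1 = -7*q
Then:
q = 1/7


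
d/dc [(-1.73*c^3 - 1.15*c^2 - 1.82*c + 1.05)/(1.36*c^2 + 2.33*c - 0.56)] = (-2.3528*c^4 - 8.0618*c^3 + 2.7021*c^2 - 1.568*c - 1.4273)/(1.8496*c^4 + 6.3376*c^3 + 3.9057*c^2 - 2.6096*c + 0.3136)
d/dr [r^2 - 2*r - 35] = 2*r - 2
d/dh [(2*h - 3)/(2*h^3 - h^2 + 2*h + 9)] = 2*(2*h^3 - h^2 + 2*h - (2*h - 3)*(3*h^2 - h + 1) + 9)/(2*h^3 - h^2 + 2*h + 9)^2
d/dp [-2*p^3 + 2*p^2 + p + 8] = -6*p^2 + 4*p + 1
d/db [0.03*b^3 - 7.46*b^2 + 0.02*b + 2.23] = 0.09*b^2 - 14.92*b + 0.02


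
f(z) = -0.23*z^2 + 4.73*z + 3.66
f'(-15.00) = 11.63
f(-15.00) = -119.04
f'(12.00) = -0.79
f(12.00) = 27.30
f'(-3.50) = 6.34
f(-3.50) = -15.71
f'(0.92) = 4.31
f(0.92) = 7.82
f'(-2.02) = 5.66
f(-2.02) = -6.83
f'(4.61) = 2.61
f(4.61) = 20.58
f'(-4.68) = 6.88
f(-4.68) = -23.51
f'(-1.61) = 5.47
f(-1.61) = -4.55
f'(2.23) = 3.70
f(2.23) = 13.06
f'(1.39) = 4.09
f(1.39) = 9.79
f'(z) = 4.73 - 0.46*z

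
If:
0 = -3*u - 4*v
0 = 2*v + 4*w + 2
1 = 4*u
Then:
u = 1/4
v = -3/16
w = -13/32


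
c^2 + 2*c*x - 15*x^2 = (c - 3*x)*(c + 5*x)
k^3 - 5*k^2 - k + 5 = (k - 5)*(k - 1)*(k + 1)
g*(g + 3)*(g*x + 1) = g^3*x + 3*g^2*x + g^2 + 3*g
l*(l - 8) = l^2 - 8*l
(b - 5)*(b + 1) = b^2 - 4*b - 5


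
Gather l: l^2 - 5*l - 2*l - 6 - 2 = l^2 - 7*l - 8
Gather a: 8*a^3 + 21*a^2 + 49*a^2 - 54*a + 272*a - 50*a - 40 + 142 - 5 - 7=8*a^3 + 70*a^2 + 168*a + 90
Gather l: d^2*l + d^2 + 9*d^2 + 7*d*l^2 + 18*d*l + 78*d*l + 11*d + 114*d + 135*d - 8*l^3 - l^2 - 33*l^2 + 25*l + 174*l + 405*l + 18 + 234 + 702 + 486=10*d^2 + 260*d - 8*l^3 + l^2*(7*d - 34) + l*(d^2 + 96*d + 604) + 1440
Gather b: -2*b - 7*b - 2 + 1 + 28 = 27 - 9*b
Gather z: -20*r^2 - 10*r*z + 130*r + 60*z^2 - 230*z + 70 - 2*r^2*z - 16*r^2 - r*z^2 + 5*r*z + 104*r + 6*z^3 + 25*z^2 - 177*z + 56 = -36*r^2 + 234*r + 6*z^3 + z^2*(85 - r) + z*(-2*r^2 - 5*r - 407) + 126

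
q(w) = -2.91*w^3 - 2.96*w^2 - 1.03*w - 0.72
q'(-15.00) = -1876.48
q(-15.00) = 9169.98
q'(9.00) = -761.44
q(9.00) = -2371.14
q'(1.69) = -35.97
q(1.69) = -24.96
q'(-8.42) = -570.11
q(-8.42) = 1535.22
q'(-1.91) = -21.57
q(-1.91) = 10.73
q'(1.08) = -17.61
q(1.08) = -8.95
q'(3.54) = -131.39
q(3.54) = -170.55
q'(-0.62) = -0.72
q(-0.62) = -0.53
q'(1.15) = -19.38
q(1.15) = -10.24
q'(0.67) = -8.92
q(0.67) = -3.61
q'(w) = -8.73*w^2 - 5.92*w - 1.03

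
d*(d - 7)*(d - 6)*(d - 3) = d^4 - 16*d^3 + 81*d^2 - 126*d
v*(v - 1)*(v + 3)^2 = v^4 + 5*v^3 + 3*v^2 - 9*v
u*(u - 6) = u^2 - 6*u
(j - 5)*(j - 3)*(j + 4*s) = j^3 + 4*j^2*s - 8*j^2 - 32*j*s + 15*j + 60*s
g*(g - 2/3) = g^2 - 2*g/3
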